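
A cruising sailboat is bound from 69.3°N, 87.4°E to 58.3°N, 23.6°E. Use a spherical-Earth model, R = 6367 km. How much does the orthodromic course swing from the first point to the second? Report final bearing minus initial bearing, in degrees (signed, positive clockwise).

-58.6°

Initial bearing θ₁ = atan2(sin Δλ cos φ₂, cos φ₁ sin φ₂ − sin φ₁ cos φ₂ cos Δλ) = 280.07°
Final bearing θ₂ = (initial bearing from the destination back to the start) + 180° = 221.48°
Δθ = θ₂ − θ₁ = -58.6°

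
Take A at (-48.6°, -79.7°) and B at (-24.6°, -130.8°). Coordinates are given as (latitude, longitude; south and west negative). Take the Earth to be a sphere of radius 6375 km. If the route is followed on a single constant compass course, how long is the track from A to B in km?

Δψ = ln[tan(π/4+φ₂/2)/tan(π/4+φ₁/2)] = +0.5300;  Δφ = +0.4189 rad,  Δλ = -0.8919 rad
q = Δφ/Δψ = 0.7903
d = R·√(Δφ² + q²Δλ²) = 6375·0.81991 = 5227 km

5227 km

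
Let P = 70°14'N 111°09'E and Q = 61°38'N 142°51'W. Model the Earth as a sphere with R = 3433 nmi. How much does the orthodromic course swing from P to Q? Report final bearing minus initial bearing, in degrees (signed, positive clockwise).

+101.1°

At departure: θ₁ = atan2(sin Δλ cos φ₂, cos φ₁ sin φ₂ − sin φ₁ cos φ₂ cos Δλ) = 47.34°
At arrival: θ₂ = atan2(sin Δλ cos φ₁, −cos φ₂ sin φ₁ + sin φ₂ cos φ₁ cos Δλ) = 148.43°
Δθ = θ₂ − θ₁ = +101.1°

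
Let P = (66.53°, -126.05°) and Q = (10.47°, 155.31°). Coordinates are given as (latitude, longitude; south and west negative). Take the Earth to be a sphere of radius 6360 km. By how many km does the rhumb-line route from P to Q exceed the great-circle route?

328 km

Great circle: cos σ = sin φ₁ sin φ₂ + cos φ₁ cos φ₂ cos Δλ,  σ = 1.3245 rad → d_gc = 8423.72 km
Rhumb line: Δψ = -1.3878, q = Δφ/Δψ = 0.7050, d_rh = R√(Δφ²+q²Δλ²) = 8752.21 km
Excess = 8752.21 − 8423.72 = 328.49 ≈ 328 km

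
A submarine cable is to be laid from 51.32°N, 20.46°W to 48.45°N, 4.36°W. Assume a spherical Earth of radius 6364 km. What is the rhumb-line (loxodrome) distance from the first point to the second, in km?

1195 km

Rhumb course C = atan2(Δλ, Δψ) with Δψ = ln[tan(π/4+φ₂/2)/tan(π/4+φ₁/2)] = -0.0778, Δλ = +0.2810 → C = 105.47°
d = R·|Δφ| / |cos C| = 6364·0.05009 / 0.26675 = 1195 km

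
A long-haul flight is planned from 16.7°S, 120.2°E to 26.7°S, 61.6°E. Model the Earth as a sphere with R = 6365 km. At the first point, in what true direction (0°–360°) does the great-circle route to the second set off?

N = sin Δλ·cos φ₂ = -0.7625;  D = cos φ₁ sin φ₂ − sin φ₁ cos φ₂ cos Δλ = -0.2966
initial course = atan2(N, D) = 248.74°

248.7°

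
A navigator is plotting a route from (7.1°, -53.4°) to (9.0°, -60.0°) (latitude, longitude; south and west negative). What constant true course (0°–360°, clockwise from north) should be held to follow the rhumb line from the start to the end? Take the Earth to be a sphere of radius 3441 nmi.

Meridional parts: M(φ₁)=+0.1242, M(φ₂)=+0.1577 → ΔM = +0.0335;  Δλ = -0.1152 rad
tan C = Δλ / ΔM = -3.4393 → C = 286.21°

286.2°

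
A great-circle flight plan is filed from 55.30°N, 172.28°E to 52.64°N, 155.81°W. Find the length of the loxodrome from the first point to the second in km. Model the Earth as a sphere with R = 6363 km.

2104 km

Rhumb course C = atan2(Δλ, Δψ) with Δψ = ln[tan(π/4+φ₂/2)/tan(π/4+φ₁/2)] = -0.0790, Δλ = +0.5569 → C = 98.07°
d = R·|Δφ| / |cos C| = 6363·0.04643 / 0.14037 = 2104 km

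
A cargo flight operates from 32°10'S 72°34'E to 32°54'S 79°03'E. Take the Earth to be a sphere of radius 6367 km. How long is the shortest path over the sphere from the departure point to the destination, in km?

Haversine: a = sin²(Δφ/2)+cos φ₁ cos φ₂ sin²(Δλ/2) = 0.00231;  σ = 2·atan2(√a,√(1−a))
σ = 5.514° → d = Rσ = 6367·0.09624 = 613 km

613 km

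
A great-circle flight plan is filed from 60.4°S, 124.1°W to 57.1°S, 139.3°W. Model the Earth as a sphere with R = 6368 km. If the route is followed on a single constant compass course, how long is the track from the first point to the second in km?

949 km

Δψ = ln[tan(π/4+φ₂/2)/tan(π/4+φ₁/2)] = +0.1111;  Δφ = +0.0576 rad,  Δλ = -0.2653 rad
q = Δφ/Δψ = 0.5183
d = R·√(Δφ² + q²Δλ²) = 6368·0.14908 = 949 km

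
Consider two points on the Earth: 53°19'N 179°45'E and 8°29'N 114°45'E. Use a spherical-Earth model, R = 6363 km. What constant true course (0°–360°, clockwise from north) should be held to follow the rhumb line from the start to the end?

229.9°

Δψ = ln[tan(π/4+φ₂/2)/tan(π/4+φ₁/2)] = -0.9554
Δλ = -1.1345 rad (taken the short way round)
course = atan2(Δλ, Δψ) = 229.90°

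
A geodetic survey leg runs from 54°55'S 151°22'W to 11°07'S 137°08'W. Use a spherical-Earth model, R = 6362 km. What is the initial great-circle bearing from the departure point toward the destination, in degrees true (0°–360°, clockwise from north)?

19.9°

N = sin Δλ·cos φ₂ = +0.2413;  D = cos φ₁ sin φ₂ − sin φ₁ cos φ₂ cos Δλ = +0.6675
initial course = atan2(N, D) = 19.87°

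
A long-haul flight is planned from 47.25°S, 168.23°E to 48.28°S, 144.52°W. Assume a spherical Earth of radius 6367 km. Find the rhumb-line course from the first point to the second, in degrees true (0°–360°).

Δψ = ln[tan(π/4+φ₂/2)/tan(π/4+φ₁/2)] = -0.0267
Δλ = +0.8247 rad (taken the short way round)
course = atan2(Δλ, Δψ) = 91.86°

91.9°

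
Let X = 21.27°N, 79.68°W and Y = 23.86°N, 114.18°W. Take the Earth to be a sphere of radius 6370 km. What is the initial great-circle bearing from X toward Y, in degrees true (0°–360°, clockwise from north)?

281.3°

θ = atan2( sin Δλ·cos φ₂ ,  cos φ₁ sin φ₂ − sin φ₁ cos φ₂ cos Δλ )
  = atan2(-0.5180, +0.1035) = 281.30°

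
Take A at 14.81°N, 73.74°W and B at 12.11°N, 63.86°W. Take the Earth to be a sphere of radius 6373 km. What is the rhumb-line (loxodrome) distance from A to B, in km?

1110 km

Rhumb course C = atan2(Δλ, Δψ) with Δψ = ln[tan(π/4+φ₂/2)/tan(π/4+φ₁/2)] = -0.0485, Δλ = +0.1724 → C = 105.70°
d = R·|Δφ| / |cos C| = 6373·0.04712 / 0.27055 = 1110 km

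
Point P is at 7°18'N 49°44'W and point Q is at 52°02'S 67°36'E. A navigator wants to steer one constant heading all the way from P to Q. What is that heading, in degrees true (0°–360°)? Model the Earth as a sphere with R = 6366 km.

120.3°

Meridional parts: M(φ₁)=+0.1278, M(φ₂)=-1.0671 → ΔM = -1.1949;  Δλ = +2.0479 rad
tan C = Δλ / ΔM = -1.7139 → C = 120.26°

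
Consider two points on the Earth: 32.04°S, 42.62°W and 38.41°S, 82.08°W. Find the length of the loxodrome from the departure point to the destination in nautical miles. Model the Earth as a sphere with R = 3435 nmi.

Δψ = ln[tan(π/4+φ₂/2)/tan(π/4+φ₁/2)] = -0.1362;  Δφ = -0.1112 rad,  Δλ = -0.6887 rad
q = Δφ/Δψ = 0.8161
d = R·√(Δφ² + q²Δλ²) = 3435·0.57291 = 1968 nmi

1968 nmi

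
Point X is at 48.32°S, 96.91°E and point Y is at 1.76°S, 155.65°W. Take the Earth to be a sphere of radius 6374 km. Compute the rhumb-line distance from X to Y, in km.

11607 km

Rhumb course C = atan2(Δλ, Δψ) with Δψ = ln[tan(π/4+φ₂/2)/tan(π/4+φ₁/2)] = +0.9351, Δλ = +1.8752 → C = 63.50°
d = R·|Δφ| / |cos C| = 6374·0.81263 / 0.44627 = 11607 km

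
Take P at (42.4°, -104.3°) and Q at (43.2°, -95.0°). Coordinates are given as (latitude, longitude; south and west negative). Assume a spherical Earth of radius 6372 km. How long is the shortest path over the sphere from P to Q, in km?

Haversine: a = sin²(Δφ/2)+cos φ₁ cos φ₂ sin²(Δλ/2) = 0.00359;  σ = 2·atan2(√a,√(1−a))
σ = 6.867° → d = Rσ = 6372·0.11985 = 764 km

764 km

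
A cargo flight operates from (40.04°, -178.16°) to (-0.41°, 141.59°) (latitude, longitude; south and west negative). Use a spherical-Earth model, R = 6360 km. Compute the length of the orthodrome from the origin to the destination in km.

Haversine: a = sin²(Δφ/2)+cos φ₁ cos φ₂ sin²(Δλ/2) = 0.21015;  σ = 2·atan2(√a,√(1−a))
σ = 54.570° → d = Rσ = 6360·0.95242 = 6057 km

6057 km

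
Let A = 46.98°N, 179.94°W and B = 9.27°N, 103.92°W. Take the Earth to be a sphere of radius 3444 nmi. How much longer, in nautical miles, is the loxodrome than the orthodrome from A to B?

91 nmi

Great circle: cos σ = sin φ₁ sin φ₂ + cos φ₁ cos φ₂ cos Δλ,  σ = 1.2865 rad → d_gc = 4430.9 nmi
Rhumb line: Δψ = -0.7686, q = Δφ/Δψ = 0.8563, d_rh = R√(Δφ²+q²Δλ²) = 4522.0 nmi
Excess = 4522.0 − 4430.9 = 91.1 ≈ 91 nmi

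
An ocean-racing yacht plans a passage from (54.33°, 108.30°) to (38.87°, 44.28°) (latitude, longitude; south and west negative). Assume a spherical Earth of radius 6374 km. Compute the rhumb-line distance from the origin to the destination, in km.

5141 km

Δψ = ln[tan(π/4+φ₂/2)/tan(π/4+φ₁/2)] = -0.3966;  Δφ = -0.2698 rad,  Δλ = -1.1174 rad
q = Δφ/Δψ = 0.6803
d = R·√(Δφ² + q²Δλ²) = 6374·0.80659 = 5141 km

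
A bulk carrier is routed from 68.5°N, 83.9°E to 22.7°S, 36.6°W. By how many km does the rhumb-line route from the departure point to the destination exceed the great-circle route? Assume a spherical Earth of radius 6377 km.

Great circle: cos σ = sin φ₁ sin φ₂ + cos φ₁ cos φ₂ cos Δλ,  σ = 2.1302 rad → d_gc = 13584.1 km
Rhumb line: Δψ = -2.0685, q = Δφ/Δψ = 0.7695, d_rh = R√(Δφ²+q²Δλ²) = 14475.8 km
Excess = 14475.8 − 13584.1 = 891.7 ≈ 892 km

892 km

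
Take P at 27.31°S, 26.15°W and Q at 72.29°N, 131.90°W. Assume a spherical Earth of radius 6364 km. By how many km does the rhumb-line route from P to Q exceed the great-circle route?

650 km

Great circle: cos σ = sin φ₁ sin φ₂ + cos φ₁ cos φ₂ cos Δλ,  σ = 2.1065 rad → d_gc = 13405.6 km
Rhumb line: Δψ = +2.3550, q = Δφ/Δψ = 0.7381, d_rh = R√(Δφ²+q²Δλ²) = 14055.5 km
Excess = 14055.5 − 13405.6 = 649.9 ≈ 650 km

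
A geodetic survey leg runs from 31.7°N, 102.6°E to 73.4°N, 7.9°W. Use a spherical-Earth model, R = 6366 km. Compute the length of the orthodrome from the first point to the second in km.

cos σ = sin φ₁ sin φ₂ + cos φ₁ cos φ₂ cos Δλ
      = sin(31.70°)sin(73.40°) + cos(31.70°)cos(73.40°)cos(-110.50°) = 0.4184
σ = 65.263° → d = Rσ = 6366·1.13906 = 7251 km

7251 km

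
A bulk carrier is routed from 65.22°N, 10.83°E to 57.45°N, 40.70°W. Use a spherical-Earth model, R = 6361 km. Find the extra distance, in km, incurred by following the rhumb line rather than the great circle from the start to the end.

Great circle: cos σ = sin φ₁ sin φ₂ + cos φ₁ cos φ₂ cos Δλ,  σ = 0.4380 rad → d_gc = 2786.1 km
Rhumb line: Δψ = -0.2844, q = Δφ/Δψ = 0.4768, d_rh = R√(Δφ²+q²Δλ²) = 2861.1 km
Excess = 2861.1 − 2786.1 = 75.0 ≈ 75 km

75 km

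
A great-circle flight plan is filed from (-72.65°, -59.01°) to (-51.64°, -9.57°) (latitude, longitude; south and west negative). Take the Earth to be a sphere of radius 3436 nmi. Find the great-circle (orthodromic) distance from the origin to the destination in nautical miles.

1780 nmi

cos σ = sin φ₁ sin φ₂ + cos φ₁ cos φ₂ cos Δλ
      = sin(-72.65°)sin(-51.64°) + cos(-72.65°)cos(-51.64°)cos(49.44°) = 0.8688
σ = 29.682° → d = Rσ = 3436·0.51804 = 1780 nmi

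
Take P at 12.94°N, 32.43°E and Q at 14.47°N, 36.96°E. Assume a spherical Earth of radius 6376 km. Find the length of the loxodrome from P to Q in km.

Δψ = ln[tan(π/4+φ₂/2)/tan(π/4+φ₁/2)] = +0.0275;  Δφ = +0.0267 rad,  Δλ = +0.0791 rad
q = Δφ/Δψ = 0.9715
d = R·√(Δφ² + q²Δλ²) = 6376·0.08132 = 518 km

518 km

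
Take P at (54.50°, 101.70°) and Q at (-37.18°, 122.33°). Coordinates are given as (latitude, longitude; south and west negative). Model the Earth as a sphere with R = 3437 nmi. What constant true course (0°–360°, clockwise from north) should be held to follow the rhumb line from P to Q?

Δψ = ln[tan(π/4+φ₂/2)/tan(π/4+φ₁/2)] = -1.8390
Δλ = +0.3601 rad (taken the short way round)
course = atan2(Δλ, Δψ) = 168.92°

168.9°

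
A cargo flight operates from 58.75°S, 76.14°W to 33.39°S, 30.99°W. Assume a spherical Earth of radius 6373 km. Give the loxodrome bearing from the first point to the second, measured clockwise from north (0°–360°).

Δψ = ln[tan(π/4+φ₂/2)/tan(π/4+φ₁/2)] = +0.6553
Δλ = +0.7880 rad (taken the short way round)
course = atan2(Δλ, Δψ) = 50.26°

50.3°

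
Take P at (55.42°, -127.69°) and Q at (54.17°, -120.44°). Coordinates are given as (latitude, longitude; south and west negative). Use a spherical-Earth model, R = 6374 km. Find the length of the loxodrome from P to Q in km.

Rhumb course C = atan2(Δλ, Δψ) with Δψ = ln[tan(π/4+φ₂/2)/tan(π/4+φ₁/2)] = -0.0378, Δλ = +0.1265 → C = 106.65°
d = R·|Δφ| / |cos C| = 6374·0.02182 / 0.28655 = 485 km

485 km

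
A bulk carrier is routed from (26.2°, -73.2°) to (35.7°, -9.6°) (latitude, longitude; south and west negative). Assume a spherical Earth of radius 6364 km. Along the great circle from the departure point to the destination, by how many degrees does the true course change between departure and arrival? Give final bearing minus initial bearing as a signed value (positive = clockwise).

At departure: θ₁ = atan2(sin Δλ cos φ₂, cos φ₁ sin φ₂ − sin φ₁ cos φ₂ cos Δλ) = 63.41°
At arrival: θ₂ = atan2(sin Δλ cos φ₁, −cos φ₂ sin φ₁ + sin φ₂ cos φ₁ cos Δλ) = 98.89°
Δθ = θ₂ − θ₁ = +35.5°

+35.5°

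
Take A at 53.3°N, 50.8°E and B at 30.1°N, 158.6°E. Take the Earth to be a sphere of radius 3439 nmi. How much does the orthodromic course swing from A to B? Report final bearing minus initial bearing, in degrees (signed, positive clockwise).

+85.9°

At departure: θ₁ = atan2(sin Δλ cos φ₂, cos φ₁ sin φ₂ − sin φ₁ cos φ₂ cos Δλ) = 58.15°
At arrival: θ₂ = atan2(sin Δλ cos φ₁, −cos φ₂ sin φ₁ + sin φ₂ cos φ₁ cos Δλ) = 144.07°
Δθ = θ₂ − θ₁ = +85.9°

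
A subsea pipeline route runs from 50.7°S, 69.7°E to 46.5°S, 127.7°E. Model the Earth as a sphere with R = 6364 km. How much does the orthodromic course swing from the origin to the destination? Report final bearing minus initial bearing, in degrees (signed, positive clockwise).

-45.2°

Initial bearing θ₁ = atan2(sin Δλ cos φ₂, cos φ₁ sin φ₂ − sin φ₁ cos φ₂ cos Δλ) = 106.88°
Final bearing θ₂ = (initial bearing from the destination back to the start) + 180° = 61.70°
Δθ = θ₂ − θ₁ = -45.2°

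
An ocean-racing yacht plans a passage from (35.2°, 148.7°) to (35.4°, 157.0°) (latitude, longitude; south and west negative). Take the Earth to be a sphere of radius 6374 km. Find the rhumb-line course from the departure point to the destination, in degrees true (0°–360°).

88.3°

Δψ = ln[tan(π/4+φ₂/2)/tan(π/4+φ₁/2)] = +0.0043
Δλ = +0.1449 rad (taken the short way round)
course = atan2(Δλ, Δψ) = 88.31°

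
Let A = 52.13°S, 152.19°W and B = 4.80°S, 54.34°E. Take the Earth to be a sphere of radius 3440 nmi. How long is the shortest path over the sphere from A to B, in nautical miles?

Haversine: a = sin²(Δφ/2)+cos φ₁ cos φ₂ sin²(Δλ/2) = 0.74062;  σ = 2·atan2(√a,√(1−a))
σ = 118.767° → d = Rσ = 3440·2.07288 = 7131 nmi

7131 nmi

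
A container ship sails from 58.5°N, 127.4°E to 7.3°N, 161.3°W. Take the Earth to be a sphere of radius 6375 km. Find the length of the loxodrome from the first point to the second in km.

8442 km

Rhumb course C = atan2(Δλ, Δψ) with Δψ = ln[tan(π/4+φ₂/2)/tan(π/4+φ₁/2)] = -1.1380, Δλ = +1.2444 → C = 132.44°
d = R·|Δφ| / |cos C| = 6375·0.89361 / 0.67484 = 8442 km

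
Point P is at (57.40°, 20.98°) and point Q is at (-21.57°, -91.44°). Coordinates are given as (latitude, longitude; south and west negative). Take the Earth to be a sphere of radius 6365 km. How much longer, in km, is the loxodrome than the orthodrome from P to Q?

466 km

Great circle: cos σ = sin φ₁ sin φ₂ + cos φ₁ cos φ₂ cos Δλ,  σ = 2.0953 rad → d_gc = 13336.8 km
Rhumb line: Δψ = -1.6153, q = Δφ/Δψ = 0.8533, d_rh = R√(Δφ²+q²Δλ²) = 13803.1 km
Excess = 13803.1 − 13336.8 = 466.3 ≈ 466 km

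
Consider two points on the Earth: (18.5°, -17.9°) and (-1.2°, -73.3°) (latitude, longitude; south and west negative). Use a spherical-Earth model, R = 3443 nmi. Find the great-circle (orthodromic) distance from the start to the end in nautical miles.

3478 nmi

Haversine: a = sin²(Δφ/2)+cos φ₁ cos φ₂ sin²(Δλ/2) = 0.23413;  σ = 2·atan2(√a,√(1−a))
σ = 57.877° → d = Rσ = 3443·1.01015 = 3478 nmi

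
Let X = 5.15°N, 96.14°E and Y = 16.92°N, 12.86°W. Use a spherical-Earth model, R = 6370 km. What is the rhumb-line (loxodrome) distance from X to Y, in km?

Rhumb course C = atan2(Δλ, Δψ) with Δψ = ln[tan(π/4+φ₂/2)/tan(π/4+φ₁/2)] = +0.2097, Δλ = -1.9024 → C = 276.29°
d = R·|Δφ| / |cos C| = 6370·0.20543 / 0.10956 = 11944 km

11944 km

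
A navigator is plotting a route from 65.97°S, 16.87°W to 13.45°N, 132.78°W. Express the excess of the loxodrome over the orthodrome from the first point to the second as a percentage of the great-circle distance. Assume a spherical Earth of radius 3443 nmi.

6.6%

Great circle: σ = 1.9665 rad → d_gc = Rσ = 6770.8 nmi
Rhumb: Δφ = +1.3861, Δλ = -2.0230, Δψ = +1.7842, q = Δφ/Δψ = 0.7769 → d_rh = R√(Δφ²+q²Δλ²) = 7215.2 nmi
Excess = (7215.2 − 6770.8) / 6770.8 = 444.4 / 6770.8 = 6.56% ≈ 6.6%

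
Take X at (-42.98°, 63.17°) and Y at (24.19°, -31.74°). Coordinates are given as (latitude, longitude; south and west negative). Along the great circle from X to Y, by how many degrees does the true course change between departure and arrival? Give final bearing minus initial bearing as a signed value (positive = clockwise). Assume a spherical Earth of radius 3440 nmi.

At departure: θ₁ = atan2(sin Δλ cos φ₂, cos φ₁ sin φ₂ − sin φ₁ cos φ₂ cos Δλ) = 285.18°
At arrival: θ₂ = atan2(sin Δλ cos φ₁, −cos φ₂ sin φ₁ + sin φ₂ cos φ₁ cos Δλ) = 309.28°
Δθ = θ₂ − θ₁ = +24.1°

+24.1°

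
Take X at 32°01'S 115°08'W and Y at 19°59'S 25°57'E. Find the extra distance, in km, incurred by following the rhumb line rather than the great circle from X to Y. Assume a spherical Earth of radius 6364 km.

1222 km

Great circle: cos σ = sin φ₁ sin φ₂ + cos φ₁ cos φ₂ cos Δλ,  σ = 2.0251 rad → d_gc = 12887.5 km
Rhumb line: Δψ = +0.2343, q = Δφ/Δψ = 0.8964, d_rh = R√(Δφ²+q²Δλ²) = 14109.7 km
Excess = 14109.7 − 12887.5 = 1222.2 ≈ 1222 km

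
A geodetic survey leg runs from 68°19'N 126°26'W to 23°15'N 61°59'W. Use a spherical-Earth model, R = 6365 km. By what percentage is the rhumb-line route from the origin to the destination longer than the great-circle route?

3.1%

Great circle: σ = 1.0319 rad → d_gc = Rσ = 6567.8 km
Rhumb: Δφ = -0.7866, Δλ = +1.1249, Δψ = -1.2354, q = Δφ/Δψ = 0.6367 → d_rh = R√(Δφ²+q²Δλ²) = 6770.9 km
Excess = (6770.9 − 6567.8) / 6567.8 = 203.1 / 6567.8 = 3.09% ≈ 3.1%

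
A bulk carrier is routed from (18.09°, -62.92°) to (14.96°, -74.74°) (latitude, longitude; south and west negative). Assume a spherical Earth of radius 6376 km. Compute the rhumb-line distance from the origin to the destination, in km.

1308 km

Δψ = ln[tan(π/4+φ₂/2)/tan(π/4+φ₁/2)] = -0.0570;  Δφ = -0.0546 rad,  Δλ = -0.2063 rad
q = Δφ/Δψ = 0.9586
d = R·√(Δφ² + q²Δλ²) = 6376·0.20516 = 1308 km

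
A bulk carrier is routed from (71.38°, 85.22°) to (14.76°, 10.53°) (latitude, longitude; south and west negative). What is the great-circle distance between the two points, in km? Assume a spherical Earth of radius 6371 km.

7912 km

cos σ = sin φ₁ sin φ₂ + cos φ₁ cos φ₂ cos Δλ
      = sin(71.38°)sin(14.76°) + cos(71.38°)cos(14.76°)cos(-74.69°) = 0.3230
σ = 71.158° → d = Rσ = 6371·1.24194 = 7912 km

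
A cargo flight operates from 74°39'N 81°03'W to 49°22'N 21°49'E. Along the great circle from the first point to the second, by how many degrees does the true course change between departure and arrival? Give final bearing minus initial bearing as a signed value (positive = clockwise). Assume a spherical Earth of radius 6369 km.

Initial bearing θ₁ = atan2(sin Δλ cos φ₂, cos φ₁ sin φ₂ − sin φ₁ cos φ₂ cos Δλ) = 61.78°
Final bearing θ₂ = (initial bearing from the destination back to the start) + 180° = 159.01°
Δθ = θ₂ − θ₁ = +97.2°

+97.2°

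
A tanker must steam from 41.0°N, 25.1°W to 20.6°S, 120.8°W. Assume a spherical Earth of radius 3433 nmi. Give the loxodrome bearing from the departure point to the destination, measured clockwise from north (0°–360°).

Δψ = ln[tan(π/4+φ₂/2)/tan(π/4+φ₁/2)] = -1.1534
Δλ = -1.6703 rad (taken the short way round)
course = atan2(Δλ, Δψ) = 235.37°

235.4°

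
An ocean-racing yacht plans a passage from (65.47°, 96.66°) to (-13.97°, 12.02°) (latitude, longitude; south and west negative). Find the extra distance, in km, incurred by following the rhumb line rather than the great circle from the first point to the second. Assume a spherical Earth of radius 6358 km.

Great circle: cos σ = sin φ₁ sin φ₂ + cos φ₁ cos φ₂ cos Δλ,  σ = 1.7538 rad → d_gc = 11150.7 km
Rhumb line: Δψ = -1.7723, q = Δφ/Δψ = 0.7823, d_rh = R√(Δφ²+q²Δλ²) = 11476.0 km
Excess = 11476.0 − 11150.7 = 325.3 ≈ 325 km

325 km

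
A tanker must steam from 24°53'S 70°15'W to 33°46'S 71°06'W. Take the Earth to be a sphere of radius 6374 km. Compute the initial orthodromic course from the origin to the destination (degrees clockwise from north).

N = sin Δλ·cos φ₂ = -0.0123;  D = cos φ₁ sin φ₂ − sin φ₁ cos φ₂ cos Δλ = -0.1545
initial course = atan2(N, D) = 184.56°

184.6°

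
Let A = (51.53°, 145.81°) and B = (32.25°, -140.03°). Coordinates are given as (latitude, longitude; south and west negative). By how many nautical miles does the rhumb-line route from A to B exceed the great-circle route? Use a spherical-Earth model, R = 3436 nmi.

Great circle: cos σ = sin φ₁ sin φ₂ + cos φ₁ cos φ₂ cos Δλ,  σ = 0.9747 rad → d_gc = 3349.2 nmi
Rhumb line: Δψ = -0.4577, q = Δφ/Δψ = 0.7352, d_rh = R√(Δφ²+q²Δλ²) = 3467.9 nmi
Excess = 3467.9 − 3349.2 = 118.7 ≈ 119 nmi

119 nmi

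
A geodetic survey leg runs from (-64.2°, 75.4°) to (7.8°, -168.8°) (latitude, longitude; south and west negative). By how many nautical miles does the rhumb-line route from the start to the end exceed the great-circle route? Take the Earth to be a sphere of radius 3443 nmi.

Great circle: cos σ = sin φ₁ sin φ₂ + cos φ₁ cos φ₂ cos Δλ,  σ = 1.8858 rad → d_gc = 6493.0 nmi
Rhumb line: Δψ = +1.6105, q = Δφ/Δψ = 0.7803, d_rh = R√(Δφ²+q²Δλ²) = 6942.8 nmi
Excess = 6942.8 − 6493.0 = 449.8 ≈ 450 nmi

450 nmi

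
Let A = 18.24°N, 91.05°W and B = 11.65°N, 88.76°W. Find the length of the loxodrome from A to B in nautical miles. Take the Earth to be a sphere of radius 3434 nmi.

417 nmi

Δψ = ln[tan(π/4+φ₂/2)/tan(π/4+φ₁/2)] = -0.1191;  Δφ = -0.1150 rad,  Δλ = +0.0400 rad
q = Δφ/Δψ = 0.9656
d = R·√(Δφ² + q²Δλ²) = 3434·0.12132 = 417 nmi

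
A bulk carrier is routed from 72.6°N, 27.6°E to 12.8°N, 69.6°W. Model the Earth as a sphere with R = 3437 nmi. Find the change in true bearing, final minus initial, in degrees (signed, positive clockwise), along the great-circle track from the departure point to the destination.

Initial bearing θ₁ = atan2(sin Δλ cos φ₂, cos φ₁ sin φ₂ − sin φ₁ cos φ₂ cos Δλ) = 280.70°
Final bearing θ₂ = (initial bearing from the destination back to the start) + 180° = 197.54°
Δθ = θ₂ − θ₁ = -83.2°

-83.2°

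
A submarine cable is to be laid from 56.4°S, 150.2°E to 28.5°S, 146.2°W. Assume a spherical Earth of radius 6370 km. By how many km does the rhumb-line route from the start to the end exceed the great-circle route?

152 km

Great circle: cos σ = sin φ₁ sin φ₂ + cos φ₁ cos φ₂ cos Δλ,  σ = 0.9101 rad → d_gc = 5797.27 km
Rhumb line: Δψ = +0.6783, q = Δφ/Δψ = 0.7179, d_rh = R√(Δφ²+q²Δλ²) = 5948.83 km
Excess = 5948.83 − 5797.27 = 151.56 ≈ 152 km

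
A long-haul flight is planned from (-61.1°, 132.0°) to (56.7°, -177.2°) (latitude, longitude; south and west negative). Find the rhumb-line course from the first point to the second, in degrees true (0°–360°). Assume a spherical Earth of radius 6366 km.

Δψ = ln[tan(π/4+φ₂/2)/tan(π/4+φ₁/2)] = +2.5631
Δλ = +0.8866 rad (taken the short way round)
course = atan2(Δλ, Δψ) = 19.08°

19.1°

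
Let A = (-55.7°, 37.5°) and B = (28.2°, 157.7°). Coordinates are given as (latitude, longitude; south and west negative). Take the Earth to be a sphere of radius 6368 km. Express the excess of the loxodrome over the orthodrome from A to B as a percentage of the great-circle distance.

3.1%

Great circle: σ = 2.2655 rad → d_gc = Rσ = 14427.0 km
Rhumb: Δφ = +1.4643, Δλ = +2.0979, Δψ = +1.6891, q = Δφ/Δψ = 0.8669 → d_rh = R√(Δφ²+q²Δλ²) = 14869.1 km
Excess = (14869.1 − 14427.0) / 14427.0 = 442.1 / 14427.0 = 3.06% ≈ 3.1%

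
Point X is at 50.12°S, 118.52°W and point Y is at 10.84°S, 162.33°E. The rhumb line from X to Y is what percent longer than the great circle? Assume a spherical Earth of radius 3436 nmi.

2.6%

Great circle: σ = 1.3048 rad → d_gc = Rσ = 4483.3 nmi
Rhumb: Δφ = +0.6856, Δλ = -1.3814, Δψ = +0.8236, q = Δφ/Δψ = 0.8324 → d_rh = R√(Δφ²+q²Δλ²) = 4599.9 nmi
Excess = (4599.9 − 4483.3) / 4483.3 = 116.6 / 4483.3 = 2.60% ≈ 2.6%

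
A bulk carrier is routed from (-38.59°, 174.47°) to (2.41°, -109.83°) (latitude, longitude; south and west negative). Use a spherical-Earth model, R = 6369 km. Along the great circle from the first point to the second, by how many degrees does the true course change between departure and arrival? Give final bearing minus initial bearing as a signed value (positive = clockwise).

-28.9°

At departure: θ₁ = atan2(sin Δλ cos φ₂, cos φ₁ sin φ₂ − sin φ₁ cos φ₂ cos Δλ) = 79.08°
At arrival: θ₂ = atan2(sin Δλ cos φ₁, −cos φ₂ sin φ₁ + sin φ₂ cos φ₁ cos Δλ) = 50.19°
Δθ = θ₂ − θ₁ = -28.9°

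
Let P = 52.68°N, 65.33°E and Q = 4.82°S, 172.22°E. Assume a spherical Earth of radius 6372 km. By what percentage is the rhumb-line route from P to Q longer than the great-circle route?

4.0%

Great circle: σ = 1.8156 rad → d_gc = Rσ = 11568.8 km
Rhumb: Δφ = -1.0036, Δλ = +1.8656, Δψ = -1.1698, q = Δφ/Δψ = 0.8579 → d_rh = R√(Δφ²+q²Δλ²) = 12037.2 km
Excess = (12037.2 − 11568.8) / 11568.8 = 468.4 / 11568.8 = 4.049% ≈ 4.0%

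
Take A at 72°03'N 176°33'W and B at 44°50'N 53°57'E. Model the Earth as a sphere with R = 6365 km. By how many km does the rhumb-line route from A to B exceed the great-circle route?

Great circle: cos σ = sin φ₁ sin φ₂ + cos φ₁ cos φ₂ cos Δλ,  σ = 1.0102 rad → d_gc = 6429.8 km
Rhumb line: Δψ = -0.9683, q = Δφ/Δψ = 0.4906, d_rh = R√(Δφ²+q²Δλ²) = 7677.9 km
Excess = 7677.9 − 6429.8 = 1248.1 ≈ 1248 km

1248 km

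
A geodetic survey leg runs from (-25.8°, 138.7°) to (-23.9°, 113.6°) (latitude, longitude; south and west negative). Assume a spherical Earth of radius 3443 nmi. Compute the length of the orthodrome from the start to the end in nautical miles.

cos σ = sin φ₁ sin φ₂ + cos φ₁ cos φ₂ cos Δλ
      = sin(-25.80°)sin(-23.90°) + cos(-25.80°)cos(-23.90°)cos(-25.10°) = 0.9217
σ = 22.821° → d = Rσ = 3443·0.39830 = 1371 nmi

1371 nmi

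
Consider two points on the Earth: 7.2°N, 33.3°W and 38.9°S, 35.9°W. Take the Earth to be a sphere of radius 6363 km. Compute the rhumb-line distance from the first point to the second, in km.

5127 km

Δψ = ln[tan(π/4+φ₂/2)/tan(π/4+φ₁/2)] = -0.8640;  Δφ = -0.8046 rad,  Δλ = -0.0454 rad
q = Δφ/Δψ = 0.9312
d = R·√(Δφ² + q²Δλ²) = 6363·0.80571 = 5127 km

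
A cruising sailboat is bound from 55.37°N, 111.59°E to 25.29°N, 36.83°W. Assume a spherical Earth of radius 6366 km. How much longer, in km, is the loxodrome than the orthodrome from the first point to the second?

Great circle: cos σ = sin φ₁ sin φ₂ + cos φ₁ cos φ₂ cos Δλ,  σ = 1.6571 rad → d_gc = 10549.1369 km
Rhumb line: Δψ = -0.7091, q = Δφ/Δψ = 0.7404, d_rh = R√(Δφ²+q²Δλ²) = 12658.6368 km
Excess = 12658.6368 − 10549.1369 = 2109.4999 ≈ 2109 km

2109 km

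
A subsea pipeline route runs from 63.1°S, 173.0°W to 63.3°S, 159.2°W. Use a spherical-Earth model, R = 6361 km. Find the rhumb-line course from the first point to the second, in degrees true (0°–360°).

Δψ = ln[tan(π/4+φ₂/2)/tan(π/4+φ₁/2)] = -0.0077
Δλ = +0.2409 rad (taken the short way round)
course = atan2(Δλ, Δψ) = 91.84°

91.8°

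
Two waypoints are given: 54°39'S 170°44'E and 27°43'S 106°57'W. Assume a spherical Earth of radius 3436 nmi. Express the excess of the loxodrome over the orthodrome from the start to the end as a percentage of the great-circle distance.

4.4%

Great circle: σ = 1.1065 rad → d_gc = Rσ = 3801.8 nmi
Rhumb: Δφ = +0.4701, Δλ = +1.4367, Δψ = +0.6398, q = Δφ/Δψ = 0.7347 → d_rh = R√(Δφ²+q²Δλ²) = 3970.2 nmi
Excess = (3970.2 − 3801.8) / 3801.8 = 168.4 / 3801.8 = 4.43% ≈ 4.4%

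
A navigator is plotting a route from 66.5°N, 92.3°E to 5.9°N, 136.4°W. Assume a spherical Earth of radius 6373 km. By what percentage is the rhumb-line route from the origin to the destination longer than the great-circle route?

Great circle: σ = 1.7391 rad → d_gc = Rσ = 11083.3 km
Rhumb: Δφ = -1.0577, Δλ = +2.2916, Δψ = -1.4671, q = Δφ/Δψ = 0.7209 → d_rh = R√(Δφ²+q²Δλ²) = 12501.8 km
Excess = (12501.8 − 11083.3) / 11083.3 = 1418.5 / 11083.3 = 12.80% ≈ 12.8%

12.8%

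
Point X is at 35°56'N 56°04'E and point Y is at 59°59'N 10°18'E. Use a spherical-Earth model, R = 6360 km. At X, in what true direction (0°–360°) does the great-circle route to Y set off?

θ = atan2( sin Δλ·cos φ₂ ,  cos φ₁ sin φ₂ − sin φ₁ cos φ₂ cos Δλ )
  = atan2(-0.3584, +0.4963) = 324.16°

324.2°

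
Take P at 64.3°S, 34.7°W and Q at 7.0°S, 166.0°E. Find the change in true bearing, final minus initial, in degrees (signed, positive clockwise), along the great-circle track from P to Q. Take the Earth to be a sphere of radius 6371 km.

+149.2°

At departure: θ₁ = atan2(sin Δλ cos φ₂, cos φ₁ sin φ₂ − sin φ₁ cos φ₂ cos Δλ) = 201.53°
At arrival: θ₂ = atan2(sin Δλ cos φ₁, −cos φ₂ sin φ₁ + sin φ₂ cos φ₁ cos Δλ) = 350.77°
Δθ = θ₂ − θ₁ = +149.2°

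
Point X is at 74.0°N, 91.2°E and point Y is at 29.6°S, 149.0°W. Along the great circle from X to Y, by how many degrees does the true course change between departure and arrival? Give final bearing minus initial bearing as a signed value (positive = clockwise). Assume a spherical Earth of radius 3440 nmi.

+93.0°

At departure: θ₁ = atan2(sin Δλ cos φ₂, cos φ₁ sin φ₂ − sin φ₁ cos φ₂ cos Δλ) = 69.69°
At arrival: θ₂ = atan2(sin Δλ cos φ₁, −cos φ₂ sin φ₁ + sin φ₂ cos φ₁ cos Δλ) = 162.70°
Δθ = θ₂ − θ₁ = +93.0°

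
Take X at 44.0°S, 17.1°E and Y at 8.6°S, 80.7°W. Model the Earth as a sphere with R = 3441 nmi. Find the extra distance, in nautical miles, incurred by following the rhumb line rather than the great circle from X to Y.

Great circle: cos σ = sin φ₁ sin φ₂ + cos φ₁ cos φ₂ cos Δλ,  σ = 1.5634 rad → d_gc = 5379.8 nmi
Rhumb line: Δψ = +0.7062, q = Δφ/Δψ = 0.8748, d_rh = R√(Δφ²+q²Δλ²) = 5560.9 nmi
Excess = 5560.9 − 5379.8 = 181.1 ≈ 181 nmi

181 nmi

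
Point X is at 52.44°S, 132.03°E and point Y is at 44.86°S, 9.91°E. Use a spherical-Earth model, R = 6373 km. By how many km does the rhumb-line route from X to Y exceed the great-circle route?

1119 km

Great circle: cos σ = sin φ₁ sin φ₂ + cos φ₁ cos φ₂ cos Δλ,  σ = 1.2351 rad → d_gc = 7871.3 km
Rhumb line: Δψ = +0.2008, q = Δφ/Δψ = 0.6589, d_rh = R√(Δφ²+q²Δλ²) = 8990.1 km
Excess = 8990.1 − 7871.3 = 1118.8 ≈ 1119 km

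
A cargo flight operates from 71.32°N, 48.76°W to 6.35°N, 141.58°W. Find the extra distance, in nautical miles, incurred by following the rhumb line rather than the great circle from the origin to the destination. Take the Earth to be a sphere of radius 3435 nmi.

300 nmi

Great circle: cos σ = sin φ₁ sin φ₂ + cos φ₁ cos φ₂ cos Δλ,  σ = 1.4816 rad → d_gc = 5089.2 nmi
Rhumb line: Δψ = -1.6940, q = Δφ/Δψ = 0.6694, d_rh = R√(Δφ²+q²Δλ²) = 5389.6 nmi
Excess = 5389.6 − 5089.2 = 300.4 ≈ 300 nmi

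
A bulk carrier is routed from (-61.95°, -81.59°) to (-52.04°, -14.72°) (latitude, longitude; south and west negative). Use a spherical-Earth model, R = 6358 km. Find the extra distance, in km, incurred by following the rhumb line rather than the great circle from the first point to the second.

171 km

Great circle: cos σ = sin φ₁ sin φ₂ + cos φ₁ cos φ₂ cos Δλ,  σ = 0.6276 rad → d_gc = 3990.1 km
Rhumb line: Δψ = +0.3198, q = Δφ/Δψ = 0.5408, d_rh = R√(Δφ²+q²Δλ²) = 4160.8 km
Excess = 4160.8 − 3990.1 = 170.7 ≈ 171 km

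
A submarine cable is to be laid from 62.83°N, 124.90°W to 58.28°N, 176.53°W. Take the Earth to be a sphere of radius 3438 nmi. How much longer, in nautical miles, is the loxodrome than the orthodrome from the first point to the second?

Great circle: cos σ = sin φ₁ sin φ₂ + cos φ₁ cos φ₂ cos Δλ,  σ = 0.4375 rad → d_gc = 1504.3 nmi
Rhumb line: Δψ = -0.1619, q = Δφ/Δψ = 0.4906, d_rh = R√(Δφ²+q²Δλ²) = 1544.4 nmi
Excess = 1544.4 − 1504.3 = 40.1 ≈ 40 nmi

40 nmi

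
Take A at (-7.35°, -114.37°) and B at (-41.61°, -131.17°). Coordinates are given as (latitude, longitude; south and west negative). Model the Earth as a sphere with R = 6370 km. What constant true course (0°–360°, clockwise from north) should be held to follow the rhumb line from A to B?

Meridional parts: M(φ₁)=-0.1286, M(φ₂)=-0.8000 → ΔM = -0.6714;  Δλ = -0.2932 rad
tan C = Δλ / ΔM = +0.4367 → C = 203.59°

203.6°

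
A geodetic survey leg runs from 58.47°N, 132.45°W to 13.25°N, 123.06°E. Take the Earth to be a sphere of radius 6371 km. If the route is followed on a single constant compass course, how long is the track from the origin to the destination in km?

10214 km

Rhumb course C = atan2(Δλ, Δψ) with Δψ = ln[tan(π/4+φ₂/2)/tan(π/4+φ₁/2)] = -1.0314, Δλ = -1.8237 → C = 240.51°
d = R·|Δφ| / |cos C| = 6371·0.78924 / 0.49228 = 10214 km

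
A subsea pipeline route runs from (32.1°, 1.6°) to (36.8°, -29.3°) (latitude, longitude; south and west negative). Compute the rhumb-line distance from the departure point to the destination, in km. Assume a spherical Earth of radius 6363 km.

2876 km

Rhumb course C = atan2(Δλ, Δψ) with Δψ = ln[tan(π/4+φ₂/2)/tan(π/4+φ₁/2)] = +0.0995, Δλ = -0.5393 → C = 280.46°
d = R·|Δφ| / |cos C| = 6363·0.08203 / 0.18149 = 2876 km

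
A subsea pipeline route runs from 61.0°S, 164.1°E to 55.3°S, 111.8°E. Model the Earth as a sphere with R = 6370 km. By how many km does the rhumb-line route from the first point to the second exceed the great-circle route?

79 km

Great circle: cos σ = sin φ₁ sin φ₂ + cos φ₁ cos φ₂ cos Δλ,  σ = 0.4782 rad → d_gc = 3045.921 km
Rhumb line: Δψ = +0.1890, q = Δφ/Δψ = 0.5263, d_rh = R√(Δφ²+q²Δλ²) = 3125.419 km
Excess = 3125.419 − 3045.921 = 79.498 ≈ 79 km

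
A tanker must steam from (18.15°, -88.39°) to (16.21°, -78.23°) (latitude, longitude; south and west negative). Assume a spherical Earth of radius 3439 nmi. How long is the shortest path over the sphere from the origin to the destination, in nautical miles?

594 nmi

cos σ = sin φ₁ sin φ₂ + cos φ₁ cos φ₂ cos Δλ
      = sin(18.15°)sin(16.21°) + cos(18.15°)cos(16.21°)cos(10.16°) = 0.9851
σ = 9.897° → d = Rσ = 3439·0.17273 = 594 nmi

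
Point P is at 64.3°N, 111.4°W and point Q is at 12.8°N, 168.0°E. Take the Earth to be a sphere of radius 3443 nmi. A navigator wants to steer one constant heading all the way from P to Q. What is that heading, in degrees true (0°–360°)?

Δψ = ln[tan(π/4+φ₂/2)/tan(π/4+φ₁/2)] = -1.2526
Δλ = -1.4067 rad (taken the short way round)
course = atan2(Δλ, Δψ) = 228.32°

228.3°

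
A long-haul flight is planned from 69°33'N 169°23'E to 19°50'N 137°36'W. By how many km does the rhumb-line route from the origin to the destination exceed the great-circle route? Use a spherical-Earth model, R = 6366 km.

Great circle: cos σ = sin φ₁ sin φ₂ + cos φ₁ cos φ₂ cos Δλ,  σ = 1.0291 rad → d_gc = 6551.0 km
Rhumb line: Δψ = -1.3594, q = Δφ/Δψ = 0.6383, d_rh = R√(Δφ²+q²Δλ²) = 6682.1 km
Excess = 6682.1 − 6551.0 = 131.1 ≈ 131 km

131 km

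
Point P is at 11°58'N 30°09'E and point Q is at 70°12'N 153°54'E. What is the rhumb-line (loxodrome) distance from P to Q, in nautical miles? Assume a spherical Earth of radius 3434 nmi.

Δψ = ln[tan(π/4+φ₂/2)/tan(π/4+φ₁/2)] = +1.5353;  Δφ = +1.0164 rad,  Δλ = +2.1598 rad
q = Δφ/Δψ = 0.6620
d = R·√(Δφ² + q²Δλ²) = 3434·1.75426 = 6024 nmi

6024 nmi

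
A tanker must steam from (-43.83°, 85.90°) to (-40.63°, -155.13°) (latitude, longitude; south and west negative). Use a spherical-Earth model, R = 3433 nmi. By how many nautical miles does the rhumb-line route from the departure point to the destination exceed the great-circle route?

529 nmi

Great circle: cos σ = sin φ₁ sin φ₂ + cos φ₁ cos φ₂ cos Δλ,  σ = 1.3839 rad → d_gc = 4751.1 nmi
Rhumb line: Δψ = +0.0755, q = Δφ/Δψ = 0.7402, d_rh = R√(Δφ²+q²Δλ²) = 5279.9 nmi
Excess = 5279.9 − 4751.1 = 528.8 ≈ 529 nmi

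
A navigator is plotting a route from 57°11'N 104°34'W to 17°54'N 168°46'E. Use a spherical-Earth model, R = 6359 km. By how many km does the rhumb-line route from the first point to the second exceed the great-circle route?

363 km

Great circle: cos σ = sin φ₁ sin φ₂ + cos φ₁ cos φ₂ cos Δλ,  σ = 1.2784 rad → d_gc = 8129.1 km
Rhumb line: Δψ = -0.9049, q = Δφ/Δψ = 0.7576, d_rh = R√(Δφ²+q²Δλ²) = 8492.2 km
Excess = 8492.2 − 8129.1 = 363.1 ≈ 363 km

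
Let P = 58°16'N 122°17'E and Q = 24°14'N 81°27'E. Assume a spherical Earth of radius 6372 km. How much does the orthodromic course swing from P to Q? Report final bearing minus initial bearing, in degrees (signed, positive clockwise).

-28.8°

Initial bearing θ₁ = atan2(sin Δλ cos φ₂, cos φ₁ sin φ₂ − sin φ₁ cos φ₂ cos Δλ) = 238.11°
Final bearing θ₂ = (initial bearing from the destination back to the start) + 180° = 209.32°
Δθ = θ₂ − θ₁ = -28.8°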